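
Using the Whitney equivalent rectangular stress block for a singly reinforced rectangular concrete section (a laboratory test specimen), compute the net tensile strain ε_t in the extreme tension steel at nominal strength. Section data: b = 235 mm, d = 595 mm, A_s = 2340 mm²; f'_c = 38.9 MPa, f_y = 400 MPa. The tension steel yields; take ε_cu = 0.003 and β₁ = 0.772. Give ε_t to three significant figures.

a = A_s f_y/(0.85 f'_c b) = 120.46 mm.
β₁ = 0.772, so c = a/β₁ = 120.46/0.772 = 156.04 mm.
From the linear strain diagram with ε_cu = 0.003: ε_t = 0.003 (d − c)/c = 0.003 × (595 − 156.04)/156.04 = 0.00844.
Since ε_t ≥ 0.005, the section is tension-controlled.

ε_t ≈ 0.00844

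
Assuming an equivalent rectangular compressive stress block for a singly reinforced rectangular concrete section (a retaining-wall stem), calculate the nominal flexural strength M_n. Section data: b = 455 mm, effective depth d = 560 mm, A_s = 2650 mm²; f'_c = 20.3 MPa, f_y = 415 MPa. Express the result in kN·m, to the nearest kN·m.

T = A_s f_y = 2650 × 415 = 1099750 N = 1099.75 kN.
From C = T: a = T/(0.85 f'_c b) = 1099750/(0.85 × 20.3 × 455) = 140.08 mm.
M_n = T(d − a/2) = 1099.75 kN × (560 − 70.04) mm = 538.83 kN·m.

M_n ≈ 539 kN·m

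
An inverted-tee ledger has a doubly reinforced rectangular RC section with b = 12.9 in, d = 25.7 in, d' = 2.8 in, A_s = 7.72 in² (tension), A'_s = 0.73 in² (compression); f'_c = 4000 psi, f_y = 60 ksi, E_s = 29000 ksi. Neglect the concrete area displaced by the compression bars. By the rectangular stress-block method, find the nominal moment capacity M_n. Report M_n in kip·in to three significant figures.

Assume both steels yield.
a = (A_s − A'_s) f_y/(0.85 f'_c b) = (7.72 − 0.73) × 60/(0.85 × 4 × 12.9) = 9.562 in.
c = a/β₁ = 9.562/0.85 = 11.249 in; ε'_s = 0.003(c − d')/c = 0.0023 ≥ ε_y = 0.0021, so the compression steel yields.
M_n = (A_s − A'_s) f_y (d − a/2) + A'_s f_y (d − d') = 419.4 × (25.7 − 4.781) + 43.8 × (25.7 − 2.8) = 8773.4 + 1003.0 = 9776.4 kip·in.

M_n ≈ 9780 kip·in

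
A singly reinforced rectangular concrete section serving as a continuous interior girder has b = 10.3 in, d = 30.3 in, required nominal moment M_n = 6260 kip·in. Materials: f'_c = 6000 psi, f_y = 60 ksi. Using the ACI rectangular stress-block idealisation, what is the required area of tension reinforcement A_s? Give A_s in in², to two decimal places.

From M_n = 0.85 f'_c a b (d − a/2):
a = d − √(d² − 2M_n/(0.85 f'_c b)) = 30.3 − √(30.3² − 2 × 6260/(0.85 × 6 × 10.3)) = 4.228 in.
A_s = 0.85 f'_c a b / f_y = 0.85 × 6 × 4.228 × 10.3 / 60 = 3.702 in².

A_s ≈ 3.70 in²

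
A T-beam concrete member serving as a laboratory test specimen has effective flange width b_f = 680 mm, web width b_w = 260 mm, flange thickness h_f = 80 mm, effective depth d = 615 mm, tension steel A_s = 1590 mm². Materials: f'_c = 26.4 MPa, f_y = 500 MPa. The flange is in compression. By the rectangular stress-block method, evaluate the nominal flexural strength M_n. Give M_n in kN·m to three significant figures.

M_n ≈ 468 kN·m

Tension: T = A_s f_y = 1590 × 500 = 795000 N.
Try a within the flange: a = T/(0.85 f'_c b_f) = 795000/(0.85 × 26.4 × 680) = 52.10 mm.
Since a = 52.10 ≤ h_f = 80 mm, the stress block lies entirely in the flange; analyse as a rectangular beam of width b_f.
M_n = T(d − a/2) = 795000 × (615 − 26.05) = 468.22 × 10⁶ N·mm.
M_n = 468.22 kN·m.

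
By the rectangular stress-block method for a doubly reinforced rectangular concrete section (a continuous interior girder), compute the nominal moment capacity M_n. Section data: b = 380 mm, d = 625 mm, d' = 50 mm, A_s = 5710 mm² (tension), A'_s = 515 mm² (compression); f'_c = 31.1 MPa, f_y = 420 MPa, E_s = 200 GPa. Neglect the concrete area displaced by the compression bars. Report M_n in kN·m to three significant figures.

Assume both tension and compression steel yield.
Net tension couple steel: A_s − A'_s = 5195 mm².
a = (A_s − A'_s) f_y / (0.85 f'_c b) = 2181900/(0.85 × 31.1 × 380) = 217.21 mm.
c = a/β₁ = 217.21/0.828 = 262.33 mm; ε'_s = 0.003(c − d')/c = 0.0024 ≥ f_y/E_s = 0.0021, so compression steel does yield.
M_n = (A_s − A'_s) f_y (d − a/2) + A'_s f_y (d − d') = [2181900 × (625 − 108.605) + 216300 × (625 − 50)] × 10⁻⁶ = 1126.72 + 124.37 = 1251.09 kN·m.

M_n ≈ 1250 kN·m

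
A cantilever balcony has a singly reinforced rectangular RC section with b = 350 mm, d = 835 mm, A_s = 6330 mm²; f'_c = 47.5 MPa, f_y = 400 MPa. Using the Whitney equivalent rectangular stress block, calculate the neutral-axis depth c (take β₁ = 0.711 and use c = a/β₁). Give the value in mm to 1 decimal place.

c ≈ 252.0 mm

T = A_s f_y = 6330 × 400 = 2532000 N = 2532 kN.
Setting C = 0.85 f'_c a b equal to T: a = 2532000/(0.85 × 47.5 × 350) = 179.177 mm.
With β₁ = 0.711, c = a/β₁ = 179.177/0.711 = 252.0 mm.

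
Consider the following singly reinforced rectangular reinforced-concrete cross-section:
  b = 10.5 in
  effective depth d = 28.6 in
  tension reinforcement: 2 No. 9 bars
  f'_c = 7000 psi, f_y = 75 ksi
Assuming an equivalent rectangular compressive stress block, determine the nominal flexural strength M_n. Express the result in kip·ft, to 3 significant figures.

M_n ≈ 342 kip·ft

A_s = 2 × 1 = 2 in².
T = A_s f_y = 2 × 75 = 150 kips.
a = T/(0.85 f'_c b) = 150/(0.85 × 7 × 10.5) = 2.401 in.
M_n = T(d − a/2) = 150 × (28.6 − 1.2005) = 4109.9 kip·in = 4109.9/12 = 342.49 kip·ft.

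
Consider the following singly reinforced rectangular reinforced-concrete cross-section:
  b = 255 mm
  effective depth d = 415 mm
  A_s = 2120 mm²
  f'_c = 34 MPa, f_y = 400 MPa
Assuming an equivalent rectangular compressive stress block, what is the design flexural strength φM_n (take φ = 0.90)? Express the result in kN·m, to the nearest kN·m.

T = A_s f_y = 2120 × 400 = 848000 N = 848 kN.
From C = T: a = T/(0.85 f'_c b) = 848000/(0.85 × 34 × 255) = 115.07 mm.
M_n = T(d − a/2) = 848 kN × (415 − 57.535) mm = 303.13 kN·m.
φM_n = 0.90 × 303.13 = 272.82 kN·m.

φM_n ≈ 273 kN·m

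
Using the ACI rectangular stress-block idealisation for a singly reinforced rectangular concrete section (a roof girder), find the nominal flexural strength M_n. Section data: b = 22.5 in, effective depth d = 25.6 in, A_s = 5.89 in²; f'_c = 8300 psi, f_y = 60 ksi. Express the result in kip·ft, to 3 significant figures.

M_n ≈ 721 kip·ft

T = A_s f_y = 5.89 × 60 = 353.4 kips.
a = T/(0.85 f'_c b) = 353.4/(0.85 × 8.3 × 22.5) = 2.226 in.
M_n = T(d − a/2) = 353.4 × (25.6 − 1.113) = 8653.7 kip·in = 8653.7/12 = 721.14 kip·ft.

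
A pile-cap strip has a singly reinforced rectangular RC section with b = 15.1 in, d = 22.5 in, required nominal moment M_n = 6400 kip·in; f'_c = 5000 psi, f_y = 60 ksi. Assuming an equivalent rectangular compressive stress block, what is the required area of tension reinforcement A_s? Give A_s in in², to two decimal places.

From M_n = 0.85 f'_c a b (d − a/2):
a = d − √(d² − 2M_n/(0.85 f'_c b)) = 22.5 − √(22.5² − 2 × 6400/(0.85 × 5 × 15.1)) = 4.984 in.
A_s = 0.85 f'_c a b / f_y = 0.85 × 5 × 4.984 × 15.1 / 60 = 5.331 in².

A_s ≈ 5.33 in²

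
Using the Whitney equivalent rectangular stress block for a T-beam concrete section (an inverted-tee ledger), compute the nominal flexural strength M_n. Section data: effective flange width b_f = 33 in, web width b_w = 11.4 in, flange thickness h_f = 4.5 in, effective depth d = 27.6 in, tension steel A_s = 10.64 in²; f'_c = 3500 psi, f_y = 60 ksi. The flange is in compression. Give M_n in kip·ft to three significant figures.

M_n ≈ 1260 kip·ft

Tension: T = A_s f_y = 10.64 × 60 = 638.4 kips.
Try a within the flange: a = T/(0.85 f'_c b_f) = 638.4/(0.85 × 3.5 × 33) = 6.503 in.
a = 6.503 > h_f = 4.5 in: the block extends into the web. Split into flange-overhang and web parts.
C_f = 0.85 f'_c (b_f − b_w) h_f = 0.85 × 3.5 × (33 − 11.4) × 4.5 = 289.2 kips.
Remaining web compression depth: a_w = (T − C_f)/(0.85 f'_c b_w) = (638.4 − 289.2)/(0.85 × 3.5 × 11.4) = 10.296 in.
M_n = C_f(d − h_f/2) + (T − C_f)(d − a_w/2) = 289.2 × (27.6 − 2.25) + 349.2 × (27.6 − 5.148) = 7331.2 + 7840.2 = 15171.4 kip·in.
M_n = 15171.4/12 = 1264.28 kip·ft.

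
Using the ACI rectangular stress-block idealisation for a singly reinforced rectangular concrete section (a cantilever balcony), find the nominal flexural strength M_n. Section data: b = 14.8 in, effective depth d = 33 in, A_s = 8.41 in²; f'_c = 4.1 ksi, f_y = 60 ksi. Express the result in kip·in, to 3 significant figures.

M_n ≈ 14200 kip·in

T = A_s f_y = 8.41 × 60 = 504.6 kips.
a = T/(0.85 f'_c b) = 504.6/(0.85 × 4.1 × 14.8) = 9.783 in.
M_n = T(d − a/2) = 504.6 × (33 − 4.8915) = 14183.5 kip·in.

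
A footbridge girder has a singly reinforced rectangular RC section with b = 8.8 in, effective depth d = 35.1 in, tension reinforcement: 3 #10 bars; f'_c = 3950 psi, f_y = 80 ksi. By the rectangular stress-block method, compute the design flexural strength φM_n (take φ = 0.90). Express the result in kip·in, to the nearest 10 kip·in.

A_s = 3 × 1.27 = 3.81 in².
T = A_s f_y = 3.81 × 80 = 304.8 kips.
a = T/(0.85 f'_c b) = 304.8/(0.85 × 3.95 × 8.8) = 10.316 in.
M_n = T(d − a/2) = 304.8 × (35.1 − 5.158) = 9126.3 kip·in.
φM_n = 0.90 × 9126.3 = 8213.7 kip·in.

φM_n ≈ 8210 kip·in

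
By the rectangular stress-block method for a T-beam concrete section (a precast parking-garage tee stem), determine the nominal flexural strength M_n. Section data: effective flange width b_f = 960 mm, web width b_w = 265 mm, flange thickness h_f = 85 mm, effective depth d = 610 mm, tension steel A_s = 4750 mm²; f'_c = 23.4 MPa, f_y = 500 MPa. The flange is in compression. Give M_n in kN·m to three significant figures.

Tension: T = A_s f_y = 4750 × 500 = 2375000 N.
Try a within the flange: a = T/(0.85 f'_c b_f) = 2375000/(0.85 × 23.4 × 960) = 124.38 mm.
a = 124.38 > h_f = 85 mm: the block extends into the web. Split into flange-overhang and web parts.
C_f = 0.85 f'_c (b_f − b_w) h_f = 0.85 × 23.4 × (960 − 265) × 85 = 1175002 N.
Remaining web compression depth: a_w = (T − C_f)/(0.85 f'_c b_w) = (2375000 − 1175002)/(0.85 × 23.4 × 265) = 227.67 mm.
M_n = C_f(d − h_f/2) + (T − C_f)(d − a_w/2) = 1175002 × (610 − 42.5) + 1199998 × (610 − 113.835) = 666.81 + 595.40 = 1262.21 × 10⁶ N·mm.
M_n = 1262.21 kN·m.

M_n ≈ 1260 kN·m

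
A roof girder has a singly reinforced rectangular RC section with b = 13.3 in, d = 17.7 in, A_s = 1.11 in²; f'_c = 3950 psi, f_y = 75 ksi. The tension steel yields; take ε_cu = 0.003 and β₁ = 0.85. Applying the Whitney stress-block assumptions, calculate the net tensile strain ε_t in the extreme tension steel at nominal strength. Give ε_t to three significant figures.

ε_t ≈ 0.0212

a = A_s f_y/(0.85 f'_c b) = 1.864 in.
β₁ = 0.85, so c = a/β₁ = 1.864/0.85 = 2.193 in.
From the linear strain diagram with ε_cu = 0.003: ε_t = 0.003 (d − c)/c = 0.003 × (17.7 − 2.193)/2.193 = 0.0212.
Since ε_t ≥ 0.005, the section is tension-controlled.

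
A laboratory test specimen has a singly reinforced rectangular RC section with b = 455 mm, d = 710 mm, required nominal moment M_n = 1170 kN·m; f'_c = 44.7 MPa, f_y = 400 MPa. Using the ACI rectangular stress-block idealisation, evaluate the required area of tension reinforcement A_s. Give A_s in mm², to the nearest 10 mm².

A_s ≈ 4440 mm²

With M_n = 0.85 f'_c a b (d − a/2), solve the quadratic for a:
a = d − √(d² − 2M_n/(0.85 f'_c b)) = 710 − √(710² − 2 × 1170×10⁶/(0.85 × 44.7 × 455)) = 102.76 mm.
A_s = 0.85 f'_c a b / f_y = 0.85 × 44.7 × 102.76 × 455 / 400 = 4441.2 mm².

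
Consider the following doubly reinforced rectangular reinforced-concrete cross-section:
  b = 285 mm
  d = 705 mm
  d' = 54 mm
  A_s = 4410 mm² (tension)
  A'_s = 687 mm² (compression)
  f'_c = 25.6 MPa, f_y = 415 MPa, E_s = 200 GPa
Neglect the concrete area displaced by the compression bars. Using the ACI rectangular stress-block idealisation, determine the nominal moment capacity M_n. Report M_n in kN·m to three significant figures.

M_n ≈ 1080 kN·m

Assume both tension and compression steel yield.
Net tension couple steel: A_s − A'_s = 3723 mm².
a = (A_s − A'_s) f_y / (0.85 f'_c b) = 1545045/(0.85 × 25.6 × 285) = 249.14 mm.
c = a/β₁ = 249.14/0.85 = 293.11 mm; ε'_s = 0.003(c − d')/c = 0.0024 ≥ f_y/E_s = 0.0021, so compression steel does yield.
M_n = (A_s − A'_s) f_y (d − a/2) + A'_s f_y (d − d') = [1545045 × (705 − 124.57) + 285105 × (705 − 54)] × 10⁻⁶ = 896.79 + 185.60 = 1082.39 kN·m.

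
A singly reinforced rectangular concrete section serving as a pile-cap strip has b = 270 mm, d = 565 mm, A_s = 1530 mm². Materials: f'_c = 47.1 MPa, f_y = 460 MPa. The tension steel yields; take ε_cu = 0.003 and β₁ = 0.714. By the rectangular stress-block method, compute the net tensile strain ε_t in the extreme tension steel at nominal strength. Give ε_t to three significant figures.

a = A_s f_y/(0.85 f'_c b) = 65.11 mm.
β₁ = 0.714, so c = a/β₁ = 65.11/0.714 = 91.19 mm.
From the linear strain diagram with ε_cu = 0.003: ε_t = 0.003 (d − c)/c = 0.003 × (565 − 91.19)/91.19 = 0.0156.
Since ε_t ≥ 0.005, the section is tension-controlled.

ε_t ≈ 0.0156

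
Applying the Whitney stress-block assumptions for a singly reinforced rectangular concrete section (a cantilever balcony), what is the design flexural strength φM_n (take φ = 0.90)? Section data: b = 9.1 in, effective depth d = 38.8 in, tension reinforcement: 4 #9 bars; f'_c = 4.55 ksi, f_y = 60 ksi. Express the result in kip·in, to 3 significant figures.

A_s = 4 × 1 = 4 in².
T = A_s f_y = 4 × 60 = 240 kips.
a = T/(0.85 f'_c b) = 240/(0.85 × 4.55 × 9.1) = 6.819 in.
M_n = T(d − a/2) = 240 × (38.8 − 3.4095) = 8493.7 kip·in.
φM_n = 0.90 × 8493.7 = 7644.3 kip·in.

φM_n ≈ 7640 kip·in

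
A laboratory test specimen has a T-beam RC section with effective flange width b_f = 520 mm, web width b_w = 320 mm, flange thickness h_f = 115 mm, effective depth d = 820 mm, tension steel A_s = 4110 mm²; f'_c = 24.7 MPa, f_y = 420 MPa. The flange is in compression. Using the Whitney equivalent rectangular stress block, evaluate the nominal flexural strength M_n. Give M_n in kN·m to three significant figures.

M_n ≈ 1270 kN·m

Tension: T = A_s f_y = 4110 × 420 = 1726200 N.
Try a within the flange: a = T/(0.85 f'_c b_f) = 1726200/(0.85 × 24.7 × 520) = 158.11 mm.
a = 158.11 > h_f = 115 mm: the block extends into the web. Split into flange-overhang and web parts.
C_f = 0.85 f'_c (b_f − b_w) h_f = 0.85 × 24.7 × (520 − 320) × 115 = 482885 N.
Remaining web compression depth: a_w = (T − C_f)/(0.85 f'_c b_w) = (1726200 − 482885)/(0.85 × 24.7 × 320) = 185.06 mm.
M_n = C_f(d − h_f/2) + (T − C_f)(d − a_w/2) = 482885 × (820 − 57.5) + 1243315 × (820 − 92.53) = 368.20 + 904.47 = 1272.67 × 10⁶ N·mm.
M_n = 1272.67 kN·m.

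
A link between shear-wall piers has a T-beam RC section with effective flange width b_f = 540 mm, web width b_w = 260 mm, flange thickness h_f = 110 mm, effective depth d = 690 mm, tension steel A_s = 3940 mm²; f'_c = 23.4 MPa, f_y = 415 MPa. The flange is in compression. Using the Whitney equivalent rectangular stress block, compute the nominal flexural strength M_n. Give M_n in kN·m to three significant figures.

M_n ≈ 993 kN·m

Tension: T = A_s f_y = 3940 × 415 = 1635100 N.
Try a within the flange: a = T/(0.85 f'_c b_f) = 1635100/(0.85 × 23.4 × 540) = 152.24 mm.
a = 152.24 > h_f = 110 mm: the block extends into the web. Split into flange-overhang and web parts.
C_f = 0.85 f'_c (b_f − b_w) h_f = 0.85 × 23.4 × (540 − 260) × 110 = 612612 N.
Remaining web compression depth: a_w = (T − C_f)/(0.85 f'_c b_w) = (1635100 − 612612)/(0.85 × 23.4 × 260) = 197.72 mm.
M_n = C_f(d − h_f/2) + (T − C_f)(d − a_w/2) = 612612 × (690 − 55) + 1022488 × (690 − 98.86) = 389.01 + 604.43 = 993.44 × 10⁶ N·mm.
M_n = 993.44 kN·m.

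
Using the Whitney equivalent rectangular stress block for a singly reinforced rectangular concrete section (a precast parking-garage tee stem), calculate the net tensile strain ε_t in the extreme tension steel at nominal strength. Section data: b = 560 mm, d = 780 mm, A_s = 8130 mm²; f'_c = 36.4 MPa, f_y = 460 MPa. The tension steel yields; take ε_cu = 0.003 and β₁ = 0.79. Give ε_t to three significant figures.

a = A_s f_y/(0.85 f'_c b) = 215.84 mm.
β₁ = 0.79, so c = a/β₁ = 215.84/0.79 = 273.22 mm.
From the linear strain diagram with ε_cu = 0.003: ε_t = 0.003 (d − c)/c = 0.003 × (780 − 273.22)/273.22 = 0.00556.
Since ε_t ≥ 0.005, the section is tension-controlled.

ε_t ≈ 0.00556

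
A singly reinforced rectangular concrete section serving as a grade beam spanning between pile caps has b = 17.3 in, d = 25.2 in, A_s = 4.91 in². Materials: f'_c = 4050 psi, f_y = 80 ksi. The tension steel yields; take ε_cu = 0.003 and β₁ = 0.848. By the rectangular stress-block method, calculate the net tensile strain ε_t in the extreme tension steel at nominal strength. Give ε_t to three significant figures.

a = A_s f_y/(0.85 f'_c b) = 6.596 in.
β₁ = 0.848, so c = a/β₁ = 6.596/0.848 = 7.778 in.
From the linear strain diagram with ε_cu = 0.003: ε_t = 0.003 (d − c)/c = 0.003 × (25.2 − 7.778)/7.778 = 0.00672.
Since ε_t ≥ 0.005, the section is tension-controlled.

ε_t ≈ 0.00672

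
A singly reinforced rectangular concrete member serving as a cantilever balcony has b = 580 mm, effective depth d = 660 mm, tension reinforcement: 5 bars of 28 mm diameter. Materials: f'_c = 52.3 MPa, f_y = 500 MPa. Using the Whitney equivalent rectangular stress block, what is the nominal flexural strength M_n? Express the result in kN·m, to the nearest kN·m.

M_n ≈ 970 kN·m

A_s = 5 × 616 = 3080 mm².
T = A_s f_y = 3080 × 500 = 1540000 N = 1540 kN.
From C = T: a = T/(0.85 f'_c b) = 1540000/(0.85 × 52.3 × 580) = 59.73 mm.
M_n = T(d − a/2) = 1540 kN × (660 − 29.865) mm = 970.41 kN·m.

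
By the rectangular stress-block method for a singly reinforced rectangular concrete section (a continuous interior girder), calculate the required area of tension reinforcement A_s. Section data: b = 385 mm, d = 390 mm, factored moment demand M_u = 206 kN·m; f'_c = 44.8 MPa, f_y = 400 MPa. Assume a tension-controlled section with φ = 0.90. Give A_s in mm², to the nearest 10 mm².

M_n = M_u/φ = 206/0.90 = 228.889 kN·m.
With M_n = 0.85 f'_c a b (d − a/2), solve the quadratic for a:
a = d − √(d² − 2M_n/(0.85 f'_c b)) = 390 − √(390² − 2 × 228.889×10⁶/(0.85 × 44.8 × 385)) = 42.33 mm.
A_s = 0.85 f'_c a b / f_y = 0.85 × 44.8 × 42.33 × 385 / 400 = 1551.5 mm².

A_s ≈ 1550 mm²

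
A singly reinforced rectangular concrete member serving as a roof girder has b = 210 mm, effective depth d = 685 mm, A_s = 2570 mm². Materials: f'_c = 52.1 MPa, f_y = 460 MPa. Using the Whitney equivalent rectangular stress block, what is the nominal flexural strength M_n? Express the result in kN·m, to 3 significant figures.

M_n ≈ 735 kN·m

T = A_s f_y = 2570 × 460 = 1182200 N = 1182.2 kN.
From C = T: a = T/(0.85 f'_c b) = 1182200/(0.85 × 52.1 × 210) = 127.12 mm.
M_n = T(d − a/2) = 1182.2 kN × (685 − 63.56) mm = 734.67 kN·m.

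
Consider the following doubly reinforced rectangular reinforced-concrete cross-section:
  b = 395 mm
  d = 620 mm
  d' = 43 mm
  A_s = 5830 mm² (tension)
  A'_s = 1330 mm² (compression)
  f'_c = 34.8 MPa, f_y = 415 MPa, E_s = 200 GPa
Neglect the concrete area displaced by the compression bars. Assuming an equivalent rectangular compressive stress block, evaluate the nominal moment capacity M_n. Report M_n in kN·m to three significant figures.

M_n ≈ 1330 kN·m

Assume both tension and compression steel yield.
Net tension couple steel: A_s − A'_s = 4500 mm².
a = (A_s − A'_s) f_y / (0.85 f'_c b) = 1867500/(0.85 × 34.8 × 395) = 159.83 mm.
c = a/β₁ = 159.83/0.801 = 199.54 mm; ε'_s = 0.003(c − d')/c = 0.0024 ≥ f_y/E_s = 0.0021, so compression steel does yield.
M_n = (A_s − A'_s) f_y (d − a/2) + A'_s f_y (d − d') = [1867500 × (620 − 79.915) + 551950 × (620 − 43)] × 10⁻⁶ = 1008.61 + 318.48 = 1327.09 kN·m.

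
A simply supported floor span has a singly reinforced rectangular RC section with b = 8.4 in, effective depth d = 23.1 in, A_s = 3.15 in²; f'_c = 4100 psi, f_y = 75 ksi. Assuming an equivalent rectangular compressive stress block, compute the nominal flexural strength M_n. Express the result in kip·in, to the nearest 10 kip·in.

M_n ≈ 4500 kip·in

T = A_s f_y = 3.15 × 75 = 236.25 kips.
a = T/(0.85 f'_c b) = 236.25/(0.85 × 4.1 × 8.4) = 8.070 in.
M_n = T(d − a/2) = 236.25 × (23.1 − 4.035) = 4504.1 kip·in.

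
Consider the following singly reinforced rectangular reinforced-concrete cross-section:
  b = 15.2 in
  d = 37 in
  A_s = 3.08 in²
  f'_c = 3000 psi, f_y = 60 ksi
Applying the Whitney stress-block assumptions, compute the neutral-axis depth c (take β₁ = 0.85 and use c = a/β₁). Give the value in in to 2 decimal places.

c ≈ 5.61 in

T = A_s f_y = 3.08 × 60 = 184.8 kips.
a = T/(0.85 f'_c b) = 184.8/(0.85 × 3 × 15.2) = 4.7678 in.
With β₁ = 0.85, c = a/β₁ = 4.7678/0.85 = 5.61 in.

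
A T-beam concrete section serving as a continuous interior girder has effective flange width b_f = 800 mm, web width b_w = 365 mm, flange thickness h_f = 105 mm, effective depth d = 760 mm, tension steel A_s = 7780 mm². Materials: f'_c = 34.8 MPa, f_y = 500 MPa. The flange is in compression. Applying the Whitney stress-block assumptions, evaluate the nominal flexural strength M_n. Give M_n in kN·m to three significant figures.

M_n ≈ 2590 kN·m

Tension: T = A_s f_y = 7780 × 500 = 3890000 N.
Try a within the flange: a = T/(0.85 f'_c b_f) = 3890000/(0.85 × 34.8 × 800) = 164.38 mm.
a = 164.38 > h_f = 105 mm: the block extends into the web. Split into flange-overhang and web parts.
C_f = 0.85 f'_c (b_f − b_w) h_f = 0.85 × 34.8 × (800 − 365) × 105 = 1351067 N.
Remaining web compression depth: a_w = (T − C_f)/(0.85 f'_c b_w) = (3890000 − 1351067)/(0.85 × 34.8 × 365) = 235.16 mm.
M_n = C_f(d − h_f/2) + (T − C_f)(d − a_w/2) = 1351067 × (760 − 52.5) + 2538933 × (760 − 117.58) = 955.88 + 1631.06 = 2586.94 × 10⁶ N·mm.
M_n = 2586.94 kN·m.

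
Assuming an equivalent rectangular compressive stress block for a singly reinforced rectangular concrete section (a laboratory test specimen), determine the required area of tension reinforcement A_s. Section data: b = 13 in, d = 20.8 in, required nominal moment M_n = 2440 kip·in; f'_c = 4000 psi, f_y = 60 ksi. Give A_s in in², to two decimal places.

From M_n = 0.85 f'_c a b (d − a/2):
a = d − √(d² − 2M_n/(0.85 f'_c b)) = 20.8 − √(20.8² − 2 × 2440/(0.85 × 4 × 13)) = 2.849 in.
A_s = 0.85 f'_c a b / f_y = 0.85 × 4 × 2.849 × 13 / 60 = 2.099 in².

A_s ≈ 2.10 in²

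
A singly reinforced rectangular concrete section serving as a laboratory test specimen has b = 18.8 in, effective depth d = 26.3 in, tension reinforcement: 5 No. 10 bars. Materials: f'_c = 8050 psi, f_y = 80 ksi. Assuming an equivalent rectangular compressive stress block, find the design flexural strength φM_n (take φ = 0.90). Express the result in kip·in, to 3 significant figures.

A_s = 5 × 1.27 = 6.35 in².
T = A_s f_y = 6.35 × 80 = 508 kips.
a = T/(0.85 f'_c b) = 508/(0.85 × 8.05 × 18.8) = 3.949 in.
M_n = T(d − a/2) = 508 × (26.3 − 1.9745) = 12357.4 kip·in.
φM_n = 0.90 × 12357.4 = 11121.7 kip·in.

φM_n ≈ 11100 kip·in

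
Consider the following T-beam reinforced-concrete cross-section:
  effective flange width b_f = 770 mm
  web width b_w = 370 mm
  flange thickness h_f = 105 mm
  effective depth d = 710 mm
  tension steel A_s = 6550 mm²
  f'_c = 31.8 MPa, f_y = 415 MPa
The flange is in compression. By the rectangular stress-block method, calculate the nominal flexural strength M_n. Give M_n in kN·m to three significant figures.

M_n ≈ 1750 kN·m

Tension: T = A_s f_y = 6550 × 415 = 2718250 N.
Try a within the flange: a = T/(0.85 f'_c b_f) = 2718250/(0.85 × 31.8 × 770) = 130.60 mm.
a = 130.60 > h_f = 105 mm: the block extends into the web. Split into flange-overhang and web parts.
C_f = 0.85 f'_c (b_f − b_w) h_f = 0.85 × 31.8 × (770 − 370) × 105 = 1135260 N.
Remaining web compression depth: a_w = (T − C_f)/(0.85 f'_c b_w) = (2718250 − 1135260)/(0.85 × 31.8 × 370) = 158.28 mm.
M_n = C_f(d − h_f/2) + (T − C_f)(d − a_w/2) = 1135260 × (710 − 52.5) + 1582990 × (710 − 79.14) = 746.43 + 998.65 = 1745.08 × 10⁶ N·mm.
M_n = 1745.08 kN·m.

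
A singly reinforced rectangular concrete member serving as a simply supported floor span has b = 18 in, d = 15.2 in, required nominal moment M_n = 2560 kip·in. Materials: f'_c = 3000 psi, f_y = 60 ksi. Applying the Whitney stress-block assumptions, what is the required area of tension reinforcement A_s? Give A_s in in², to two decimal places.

A_s ≈ 3.27 in²

From M_n = 0.85 f'_c a b (d − a/2):
a = d − √(d² − 2M_n/(0.85 f'_c b)) = 15.2 − √(15.2² − 2 × 2560/(0.85 × 3 × 18)) = 4.269 in.
A_s = 0.85 f'_c a b / f_y = 0.85 × 3 × 4.269 × 18 / 60 = 3.266 in².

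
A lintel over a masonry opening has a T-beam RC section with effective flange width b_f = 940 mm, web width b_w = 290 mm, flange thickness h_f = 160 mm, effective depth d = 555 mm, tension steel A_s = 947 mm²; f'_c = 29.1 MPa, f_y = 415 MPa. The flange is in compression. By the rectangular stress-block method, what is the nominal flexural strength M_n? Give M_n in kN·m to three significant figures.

M_n ≈ 215 kN·m

Tension: T = A_s f_y = 947 × 415 = 393005 N.
Try a within the flange: a = T/(0.85 f'_c b_f) = 393005/(0.85 × 29.1 × 940) = 16.90 mm.
Since a = 16.90 ≤ h_f = 160 mm, the stress block lies entirely in the flange; analyse as a rectangular beam of width b_f.
M_n = T(d − a/2) = 393005 × (555 − 8.45) = 214.80 × 10⁶ N·mm.
M_n = 214.80 kN·m.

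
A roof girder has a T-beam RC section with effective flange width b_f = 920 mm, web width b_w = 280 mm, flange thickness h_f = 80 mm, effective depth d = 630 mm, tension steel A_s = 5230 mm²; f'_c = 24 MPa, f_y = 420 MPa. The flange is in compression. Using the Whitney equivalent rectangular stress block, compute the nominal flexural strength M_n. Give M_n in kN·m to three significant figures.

Tension: T = A_s f_y = 5230 × 420 = 2196600 N.
Try a within the flange: a = T/(0.85 f'_c b_f) = 2196600/(0.85 × 24 × 920) = 117.04 mm.
a = 117.04 > h_f = 80 mm: the block extends into the web. Split into flange-overhang and web parts.
C_f = 0.85 f'_c (b_f − b_w) h_f = 0.85 × 24 × (920 − 280) × 80 = 1044480 N.
Remaining web compression depth: a_w = (T − C_f)/(0.85 f'_c b_w) = (2196600 − 1044480)/(0.85 × 24 × 280) = 201.70 mm.
M_n = C_f(d − h_f/2) + (T − C_f)(d − a_w/2) = 1044480 × (630 − 40) + 1152120 × (630 − 100.85) = 616.24 + 609.64 = 1225.88 × 10⁶ N·mm.
M_n = 1225.88 kN·m.

M_n ≈ 1230 kN·m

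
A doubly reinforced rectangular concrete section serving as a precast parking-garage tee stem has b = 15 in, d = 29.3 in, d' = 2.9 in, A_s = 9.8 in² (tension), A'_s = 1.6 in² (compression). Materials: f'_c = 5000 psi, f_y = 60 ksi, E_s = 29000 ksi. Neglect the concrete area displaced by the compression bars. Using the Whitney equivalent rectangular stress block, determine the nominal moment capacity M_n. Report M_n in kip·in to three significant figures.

Assume both steels yield.
a = (A_s − A'_s) f_y/(0.85 f'_c b) = (9.8 − 1.6) × 60/(0.85 × 5 × 15) = 7.718 in.
c = a/β₁ = 7.718/0.8 = 9.648 in; ε'_s = 0.003(c − d')/c = 0.0021 ≥ ε_y = 0.0021, so the compression steel yields.
M_n = (A_s − A'_s) f_y (d − a/2) + A'_s f_y (d − d') = 492 × (29.3 − 3.859) + 96 × (29.3 − 2.9) = 12517.0 + 2534.4 = 15051.4 kip·in.

M_n ≈ 15100 kip·in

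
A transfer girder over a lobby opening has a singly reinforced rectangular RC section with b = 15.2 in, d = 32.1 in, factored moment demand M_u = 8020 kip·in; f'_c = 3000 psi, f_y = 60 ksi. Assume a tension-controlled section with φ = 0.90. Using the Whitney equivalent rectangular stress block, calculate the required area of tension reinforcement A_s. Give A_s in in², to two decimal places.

A_s ≈ 5.31 in²

M_n = M_u/φ = 8020/0.90 = 8911.11 kip·in.
From M_n = 0.85 f'_c a b (d − a/2):
a = d − √(d² − 2M_n/(0.85 f'_c b)) = 32.1 − √(32.1² − 2 × 8911.11/(0.85 × 3 × 15.2)) = 8.213 in.
A_s = 0.85 f'_c a b / f_y = 0.85 × 3 × 8.213 × 15.2 / 60 = 5.306 in².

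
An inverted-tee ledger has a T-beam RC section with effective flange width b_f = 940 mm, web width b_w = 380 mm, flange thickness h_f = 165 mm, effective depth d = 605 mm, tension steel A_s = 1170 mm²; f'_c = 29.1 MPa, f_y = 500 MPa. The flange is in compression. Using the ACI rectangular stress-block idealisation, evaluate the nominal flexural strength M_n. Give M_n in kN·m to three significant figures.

Tension: T = A_s f_y = 1170 × 500 = 585000 N.
Try a within the flange: a = T/(0.85 f'_c b_f) = 585000/(0.85 × 29.1 × 940) = 25.16 mm.
Since a = 25.16 ≤ h_f = 165 mm, the stress block lies entirely in the flange; analyse as a rectangular beam of width b_f.
M_n = T(d − a/2) = 585000 × (605 − 12.58) = 346.57 × 10⁶ N·mm.
M_n = 346.57 kN·m.

M_n ≈ 347 kN·m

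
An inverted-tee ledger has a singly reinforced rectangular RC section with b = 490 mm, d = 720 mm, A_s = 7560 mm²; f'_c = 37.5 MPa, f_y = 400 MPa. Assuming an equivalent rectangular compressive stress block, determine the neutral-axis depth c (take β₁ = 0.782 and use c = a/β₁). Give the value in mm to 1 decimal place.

c ≈ 247.6 mm

T = A_s f_y = 7560 × 400 = 3024000 N = 3024 kN.
Setting C = 0.85 f'_c a b equal to T: a = 3024000/(0.85 × 37.5 × 490) = 193.613 mm.
With β₁ = 0.782, c = a/β₁ = 193.613/0.782 = 247.6 mm.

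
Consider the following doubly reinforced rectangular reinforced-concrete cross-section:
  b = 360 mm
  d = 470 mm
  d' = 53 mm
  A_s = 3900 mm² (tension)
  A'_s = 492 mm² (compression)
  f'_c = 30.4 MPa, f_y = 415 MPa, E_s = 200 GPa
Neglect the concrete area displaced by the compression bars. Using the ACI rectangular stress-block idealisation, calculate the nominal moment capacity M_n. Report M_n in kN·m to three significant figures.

M_n ≈ 642 kN·m

Assume both tension and compression steel yield.
Net tension couple steel: A_s − A'_s = 3408 mm².
a = (A_s − A'_s) f_y / (0.85 f'_c b) = 1414320/(0.85 × 30.4 × 360) = 152.04 mm.
c = a/β₁ = 152.04/0.833 = 182.52 mm; ε'_s = 0.003(c − d')/c = 0.0021 ≥ f_y/E_s = 0.0021, so compression steel does yield.
M_n = (A_s − A'_s) f_y (d − a/2) + A'_s f_y (d − d') = [1414320 × (470 − 76.02) + 204180 × (470 − 53)] × 10⁻⁶ = 557.21 + 85.14 = 642.35 kN·m.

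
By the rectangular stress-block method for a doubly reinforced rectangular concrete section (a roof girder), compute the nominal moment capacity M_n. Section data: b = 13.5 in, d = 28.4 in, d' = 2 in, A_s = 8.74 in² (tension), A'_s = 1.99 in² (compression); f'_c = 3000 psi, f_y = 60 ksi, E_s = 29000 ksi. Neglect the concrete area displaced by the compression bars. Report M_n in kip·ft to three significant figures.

Assume both steels yield.
a = (A_s − A'_s) f_y/(0.85 f'_c b) = (8.74 − 1.99) × 60/(0.85 × 3 × 13.5) = 11.765 in.
c = a/β₁ = 11.765/0.85 = 13.841 in; ε'_s = 0.003(c − d')/c = 0.0026 ≥ ε_y = 0.0021, so the compression steel yields.
M_n = (A_s − A'_s) f_y (d − a/2) + A'_s f_y (d − d') = 405 × (28.4 − 5.8825) + 119.4 × (28.4 − 2) = 9119.6 + 3152.2 = 12271.8 kip·in = 12271.8/12 = 1022.65 kip·ft.

M_n ≈ 1020 kip·ft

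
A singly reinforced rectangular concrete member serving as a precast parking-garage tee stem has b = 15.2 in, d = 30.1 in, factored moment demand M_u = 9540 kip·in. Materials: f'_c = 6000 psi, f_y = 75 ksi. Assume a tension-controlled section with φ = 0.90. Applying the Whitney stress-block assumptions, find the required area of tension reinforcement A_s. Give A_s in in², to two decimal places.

M_n = M_u/φ = 9540/0.90 = 10600 kip·in.
From M_n = 0.85 f'_c a b (d − a/2):
a = d − √(d² − 2M_n/(0.85 f'_c b)) = 30.1 − √(30.1² − 2 × 10600/(0.85 × 6 × 15.2)) = 4.950 in.
A_s = 0.85 f'_c a b / f_y = 0.85 × 6 × 4.950 × 15.2 / 75 = 5.116 in².

A_s ≈ 5.12 in²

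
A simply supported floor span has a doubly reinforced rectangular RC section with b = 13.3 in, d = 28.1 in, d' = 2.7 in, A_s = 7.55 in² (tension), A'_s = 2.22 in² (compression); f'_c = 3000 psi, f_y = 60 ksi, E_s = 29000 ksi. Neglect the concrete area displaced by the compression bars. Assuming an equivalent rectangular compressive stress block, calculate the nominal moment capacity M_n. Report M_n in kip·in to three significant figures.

M_n ≈ 10900 kip·in

Assume both steels yield.
a = (A_s − A'_s) f_y/(0.85 f'_c b) = (7.55 − 2.22) × 60/(0.85 × 3 × 13.3) = 9.429 in.
c = a/β₁ = 9.429/0.85 = 11.093 in; ε'_s = 0.003(c − d')/c = 0.0023 ≥ ε_y = 0.0021, so the compression steel yields.
M_n = (A_s − A'_s) f_y (d − a/2) + A'_s f_y (d − d') = 319.8 × (28.1 − 4.7145) + 133.2 × (28.1 − 2.7) = 7478.7 + 3383.3 = 10862.0 kip·in.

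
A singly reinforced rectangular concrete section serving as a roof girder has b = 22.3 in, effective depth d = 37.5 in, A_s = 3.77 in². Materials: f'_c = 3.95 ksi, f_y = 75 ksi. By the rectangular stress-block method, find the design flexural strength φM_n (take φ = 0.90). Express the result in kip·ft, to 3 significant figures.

T = A_s f_y = 3.77 × 75 = 282.75 kips.
a = T/(0.85 f'_c b) = 282.75/(0.85 × 3.95 × 22.3) = 3.776 in.
M_n = T(d − a/2) = 282.75 × (37.5 − 1.888) = 10069.3 kip·in = 10069.3/12 = 839.11 kip·ft.
φM_n = 0.90 × 839.11 = 755.20 kip·ft.

φM_n ≈ 755 kip·ft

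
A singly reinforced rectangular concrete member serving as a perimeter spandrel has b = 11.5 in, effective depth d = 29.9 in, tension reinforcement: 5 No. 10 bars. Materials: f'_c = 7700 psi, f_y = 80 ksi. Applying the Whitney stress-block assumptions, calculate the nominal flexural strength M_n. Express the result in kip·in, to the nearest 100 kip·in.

M_n ≈ 13500 kip·in

A_s = 5 × 1.27 = 6.35 in².
T = A_s f_y = 6.35 × 80 = 508 kips.
a = T/(0.85 f'_c b) = 508/(0.85 × 7.7 × 11.5) = 6.749 in.
M_n = T(d − a/2) = 508 × (29.9 − 3.3745) = 13475.0 kip·in.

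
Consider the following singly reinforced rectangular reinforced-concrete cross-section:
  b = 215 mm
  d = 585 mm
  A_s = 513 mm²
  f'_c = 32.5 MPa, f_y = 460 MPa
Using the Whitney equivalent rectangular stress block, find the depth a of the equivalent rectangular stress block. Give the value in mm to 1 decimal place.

T = A_s f_y = 513 × 460 = 235980 N = 235.98 kN.
Setting C = 0.85 f'_c a b equal to T: a = 235980/(0.85 × 32.5 × 215) = 39.7 mm.

a ≈ 39.7 mm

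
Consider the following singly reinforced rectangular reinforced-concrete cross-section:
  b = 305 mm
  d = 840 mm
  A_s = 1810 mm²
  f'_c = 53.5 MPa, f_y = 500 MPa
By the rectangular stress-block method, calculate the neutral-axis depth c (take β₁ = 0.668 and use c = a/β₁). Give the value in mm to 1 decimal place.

c ≈ 97.7 mm

T = A_s f_y = 1810 × 500 = 905000 N = 905 kN.
Setting C = 0.85 f'_c a b equal to T: a = 905000/(0.85 × 53.5 × 305) = 65.249 mm.
With β₁ = 0.668, c = a/β₁ = 65.249/0.668 = 97.7 mm.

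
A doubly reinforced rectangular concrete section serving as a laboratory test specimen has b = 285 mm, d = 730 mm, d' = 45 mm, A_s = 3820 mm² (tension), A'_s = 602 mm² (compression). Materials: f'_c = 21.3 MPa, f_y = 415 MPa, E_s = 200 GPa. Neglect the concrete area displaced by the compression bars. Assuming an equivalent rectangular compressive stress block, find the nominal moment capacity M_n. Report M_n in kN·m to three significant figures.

M_n ≈ 973 kN·m

Assume both tension and compression steel yield.
Net tension couple steel: A_s − A'_s = 3218 mm².
a = (A_s − A'_s) f_y / (0.85 f'_c b) = 1335470/(0.85 × 21.3 × 285) = 258.82 mm.
c = a/β₁ = 258.82/0.85 = 304.49 mm; ε'_s = 0.003(c − d')/c = 0.0026 ≥ f_y/E_s = 0.0021, so compression steel does yield.
M_n = (A_s − A'_s) f_y (d − a/2) + A'_s f_y (d − d') = [1335470 × (730 − 129.41) + 249830 × (730 − 45)] × 10⁻⁶ = 802.07 + 171.13 = 973.20 kN·m.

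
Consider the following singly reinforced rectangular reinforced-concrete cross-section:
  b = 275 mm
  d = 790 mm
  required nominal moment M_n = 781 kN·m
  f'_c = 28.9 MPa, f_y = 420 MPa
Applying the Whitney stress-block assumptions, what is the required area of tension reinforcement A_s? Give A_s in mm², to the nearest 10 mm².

With M_n = 0.85 f'_c a b (d − a/2), solve the quadratic for a:
a = d − √(d² − 2M_n/(0.85 f'_c b)) = 790 − √(790² − 2 × 781×10⁶/(0.85 × 28.9 × 275)) = 163.20 mm.
A_s = 0.85 f'_c a b / f_y = 0.85 × 28.9 × 163.20 × 275 / 420 = 2624.9 mm².

A_s ≈ 2620 mm²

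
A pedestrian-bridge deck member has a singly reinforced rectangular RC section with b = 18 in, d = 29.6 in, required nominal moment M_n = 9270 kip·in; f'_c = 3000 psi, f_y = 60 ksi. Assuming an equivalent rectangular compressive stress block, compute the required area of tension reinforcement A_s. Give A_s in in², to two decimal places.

A_s ≈ 6.02 in²

From M_n = 0.85 f'_c a b (d − a/2):
a = d − √(d² − 2M_n/(0.85 f'_c b)) = 29.6 − √(29.6² − 2 × 9270/(0.85 × 3 × 18)) = 7.869 in.
A_s = 0.85 f'_c a b / f_y = 0.85 × 3 × 7.869 × 18 / 60 = 6.020 in².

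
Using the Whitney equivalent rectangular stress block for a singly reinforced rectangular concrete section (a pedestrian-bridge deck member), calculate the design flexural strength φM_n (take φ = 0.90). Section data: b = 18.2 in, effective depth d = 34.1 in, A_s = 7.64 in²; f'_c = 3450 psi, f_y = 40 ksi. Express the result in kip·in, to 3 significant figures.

T = A_s f_y = 7.64 × 40 = 305.6 kips.
a = T/(0.85 f'_c b) = 305.6/(0.85 × 3.45 × 18.2) = 5.726 in.
M_n = T(d − a/2) = 305.6 × (34.1 − 2.863) = 9546.0 kip·in.
φM_n = 0.90 × 9546.0 = 8591.4 kip·in.

φM_n ≈ 8590 kip·in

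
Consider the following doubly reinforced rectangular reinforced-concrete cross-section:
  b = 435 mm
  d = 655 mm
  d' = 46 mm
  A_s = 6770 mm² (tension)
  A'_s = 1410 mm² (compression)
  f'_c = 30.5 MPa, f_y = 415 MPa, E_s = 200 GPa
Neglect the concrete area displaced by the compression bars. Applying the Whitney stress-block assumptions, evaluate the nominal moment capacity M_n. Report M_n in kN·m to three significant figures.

Assume both tension and compression steel yield.
Net tension couple steel: A_s − A'_s = 5360 mm².
a = (A_s − A'_s) f_y / (0.85 f'_c b) = 2224400/(0.85 × 30.5 × 435) = 197.24 mm.
c = a/β₁ = 197.24/0.832 = 237.07 mm; ε'_s = 0.003(c − d')/c = 0.0024 ≥ f_y/E_s = 0.0021, so compression steel does yield.
M_n = (A_s − A'_s) f_y (d − a/2) + A'_s f_y (d − d') = [2224400 × (655 − 98.62) + 585150 × (655 − 46)] × 10⁻⁶ = 1237.61 + 356.36 = 1593.97 kN·m.

M_n ≈ 1590 kN·m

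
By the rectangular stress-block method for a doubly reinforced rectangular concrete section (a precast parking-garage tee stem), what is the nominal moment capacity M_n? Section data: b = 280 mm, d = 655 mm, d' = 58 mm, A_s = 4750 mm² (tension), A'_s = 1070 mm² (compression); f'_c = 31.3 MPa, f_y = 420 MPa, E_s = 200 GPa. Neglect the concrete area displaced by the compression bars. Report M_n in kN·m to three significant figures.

Assume both tension and compression steel yield.
Net tension couple steel: A_s − A'_s = 3680 mm².
a = (A_s − A'_s) f_y / (0.85 f'_c b) = 1545600/(0.85 × 31.3 × 280) = 207.48 mm.
c = a/β₁ = 207.48/0.826 = 251.19 mm; ε'_s = 0.003(c − d')/c = 0.0023 ≥ f_y/E_s = 0.0021, so compression steel does yield.
M_n = (A_s − A'_s) f_y (d − a/2) + A'_s f_y (d − d') = [1545600 × (655 − 103.74) + 449400 × (655 − 58)] × 10⁻⁶ = 852.03 + 268.29 = 1120.32 kN·m.

M_n ≈ 1120 kN·m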